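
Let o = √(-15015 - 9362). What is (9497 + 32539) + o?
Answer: 42036 + I*√24377 ≈ 42036.0 + 156.13*I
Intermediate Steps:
o = I*√24377 (o = √(-24377) = I*√24377 ≈ 156.13*I)
(9497 + 32539) + o = (9497 + 32539) + I*√24377 = 42036 + I*√24377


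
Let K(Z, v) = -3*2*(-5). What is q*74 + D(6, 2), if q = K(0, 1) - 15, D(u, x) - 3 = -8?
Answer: 1105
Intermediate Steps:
K(Z, v) = 30 (K(Z, v) = -6*(-5) = 30)
D(u, x) = -5 (D(u, x) = 3 - 8 = -5)
q = 15 (q = 30 - 15 = 15)
q*74 + D(6, 2) = 15*74 - 5 = 1110 - 5 = 1105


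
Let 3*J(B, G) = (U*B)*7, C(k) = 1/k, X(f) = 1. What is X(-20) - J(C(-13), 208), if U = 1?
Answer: 46/39 ≈ 1.1795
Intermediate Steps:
J(B, G) = 7*B/3 (J(B, G) = ((1*B)*7)/3 = (B*7)/3 = (7*B)/3 = 7*B/3)
X(-20) - J(C(-13), 208) = 1 - 7/(3*(-13)) = 1 - 7*(-1)/(3*13) = 1 - 1*(-7/39) = 1 + 7/39 = 46/39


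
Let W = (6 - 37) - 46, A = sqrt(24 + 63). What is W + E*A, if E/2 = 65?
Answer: -77 + 130*sqrt(87) ≈ 1135.6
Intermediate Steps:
A = sqrt(87) ≈ 9.3274
E = 130 (E = 2*65 = 130)
W = -77 (W = -31 - 46 = -77)
W + E*A = -77 + 130*sqrt(87)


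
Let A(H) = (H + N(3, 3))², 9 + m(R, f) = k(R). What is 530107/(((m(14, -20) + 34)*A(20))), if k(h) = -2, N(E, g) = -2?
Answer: 530107/7452 ≈ 71.136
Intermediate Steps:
m(R, f) = -11 (m(R, f) = -9 - 2 = -11)
A(H) = (-2 + H)² (A(H) = (H - 2)² = (-2 + H)²)
530107/(((m(14, -20) + 34)*A(20))) = 530107/(((-11 + 34)*(-2 + 20)²)) = 530107/((23*18²)) = 530107/((23*324)) = 530107/7452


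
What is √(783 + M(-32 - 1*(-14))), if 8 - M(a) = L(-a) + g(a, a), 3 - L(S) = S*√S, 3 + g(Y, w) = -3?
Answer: √(794 + 54*√2) ≈ 29.502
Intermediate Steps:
g(Y, w) = -6 (g(Y, w) = -3 - 3 = -6)
L(S) = 3 - S^(3/2) (L(S) = 3 - S*√S = 3 - S^(3/2))
M(a) = 11 + (-a)^(3/2) (M(a) = 8 - ((3 - (-a)^(3/2)) - 6) = 8 - (-3 - (-a)^(3/2)) = 8 + (3 + (-a)^(3/2)) = 11 + (-a)^(3/2))
√(783 + M(-32 - 1*(-14))) = √(783 + (11 + (-(-32 - 1*(-14)))^(3/2))) = √(783 + (11 + (-(-32 + 14))^(3/2))) = √(783 + (11 + (-1*(-18))^(3/2))) = √(783 + (11 + 18^(3/2))) = √(783 + (11 + 54*√2)) = √(794 + 54*√2)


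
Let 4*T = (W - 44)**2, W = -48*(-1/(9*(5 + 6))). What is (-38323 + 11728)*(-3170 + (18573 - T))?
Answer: -48043403565/121 ≈ -3.9705e+8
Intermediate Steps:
W = 16/33 (W = -48/((-9*11)) = -48/(-99) = -48*(-1/99) = 16/33 ≈ 0.48485)
T = 515524/1089 (T = (16/33 - 44)**2/4 = (-1436/33)**2/4 = (1/4)*(2062096/1089) = 515524/1089 ≈ 473.39)
(-38323 + 11728)*(-3170 + (18573 - T)) = (-38323 + 11728)*(-3170 + (18573 - 1*515524/1089)) = -26595*(-3170 + (18573 - 515524/1089)) = -26595*(-3170 + 19710473/1089) = -26595*16258343/1089 = -48043403565/121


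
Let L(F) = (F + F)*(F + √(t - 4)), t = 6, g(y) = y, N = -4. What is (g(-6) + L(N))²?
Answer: 804 - 416*√2 ≈ 215.69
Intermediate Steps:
L(F) = 2*F*(F + √2) (L(F) = (F + F)*(F + √(6 - 4)) = (2*F)*(F + √2) = 2*F*(F + √2))
(g(-6) + L(N))² = (-6 + 2*(-4)*(-4 + √2))² = (-6 + (32 - 8*√2))² = (26 - 8*√2)²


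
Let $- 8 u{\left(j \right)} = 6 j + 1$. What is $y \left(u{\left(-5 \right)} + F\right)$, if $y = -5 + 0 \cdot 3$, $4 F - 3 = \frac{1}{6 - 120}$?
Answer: $- \frac{4985}{228} \approx -21.864$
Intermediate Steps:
$F = \frac{341}{456}$ ($F = \frac{3}{4} + \frac{1}{4 \left(6 - 120\right)} = \frac{3}{4} + \frac{1}{4 \left(-114\right)} = \frac{3}{4} + \frac{1}{4} \left(- \frac{1}{114}\right) = \frac{3}{4} - \frac{1}{456} = \frac{341}{456} \approx 0.74781$)
$u{\left(j \right)} = - \frac{1}{8} - \frac{3 j}{4}$ ($u{\left(j \right)} = - \frac{6 j + 1}{8} = - \frac{1 + 6 j}{8} = - \frac{1}{8} - \frac{3 j}{4}$)
$y = -5$ ($y = -5 + 0 = -5$)
$y \left(u{\left(-5 \right)} + F\right) = - 5 \left(\left(- \frac{1}{8} - - \frac{15}{4}\right) + \frac{341}{456}\right) = - 5 \left(\left(- \frac{1}{8} + \frac{15}{4}\right) + \frac{341}{456}\right) = - 5 \left(\frac{29}{8} + \frac{341}{456}\right) = \left(-5\right) \frac{997}{228} = - \frac{4985}{228}$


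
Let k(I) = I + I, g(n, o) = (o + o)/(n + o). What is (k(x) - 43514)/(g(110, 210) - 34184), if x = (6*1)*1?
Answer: 696032/546923 ≈ 1.2726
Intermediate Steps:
g(n, o) = 2*o/(n + o) (g(n, o) = (2*o)/(n + o) = 2*o/(n + o))
x = 6 (x = 6*1 = 6)
k(I) = 2*I
(k(x) - 43514)/(g(110, 210) - 34184) = (2*6 - 43514)/(2*210/(110 + 210) - 34184) = (12 - 43514)/(2*210/320 - 34184) = -43502/(2*210*(1/320) - 34184) = -43502/(21/16 - 34184) = -43502/(-546923/16) = -43502*(-16/546923) = 696032/546923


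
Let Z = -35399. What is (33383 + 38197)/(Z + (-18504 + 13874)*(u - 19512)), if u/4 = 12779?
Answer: -71580/146361919 ≈ -0.00048906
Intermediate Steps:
u = 51116 (u = 4*12779 = 51116)
(33383 + 38197)/(Z + (-18504 + 13874)*(u - 19512)) = (33383 + 38197)/(-35399 + (-18504 + 13874)*(51116 - 19512)) = 71580/(-35399 - 4630*31604) = 71580/(-35399 - 146326520) = 71580/(-146361919) = 71580*(-1/146361919) = -71580/146361919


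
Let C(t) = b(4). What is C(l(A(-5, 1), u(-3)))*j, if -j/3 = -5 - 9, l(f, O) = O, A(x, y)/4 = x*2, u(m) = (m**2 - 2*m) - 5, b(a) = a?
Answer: 168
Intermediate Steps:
u(m) = -5 + m**2 - 2*m
A(x, y) = 8*x (A(x, y) = 4*(x*2) = 4*(2*x) = 8*x)
C(t) = 4
j = 42 (j = -3*(-5 - 9) = -3*(-14) = 42)
C(l(A(-5, 1), u(-3)))*j = 4*42 = 168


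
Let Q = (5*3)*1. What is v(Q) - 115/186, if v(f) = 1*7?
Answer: 1187/186 ≈ 6.3817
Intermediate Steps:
Q = 15 (Q = 15*1 = 15)
v(f) = 7
v(Q) - 115/186 = 7 - 115/186 = 1187/186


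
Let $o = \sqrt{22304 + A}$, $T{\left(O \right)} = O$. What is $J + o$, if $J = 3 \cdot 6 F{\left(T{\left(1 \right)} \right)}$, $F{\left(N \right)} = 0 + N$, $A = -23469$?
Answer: $18 + i \sqrt{1165} \approx 18.0 + 34.132 i$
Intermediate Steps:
$F{\left(N \right)} = N$
$o = i \sqrt{1165}$ ($o = \sqrt{22304 - 23469} = \sqrt{-1165} = i \sqrt{1165} \approx 34.132 i$)
$J = 18$ ($J = 3 \cdot 6 \cdot 1 = 18 \cdot 1 = 18$)
$J + o = 18 + i \sqrt{1165}$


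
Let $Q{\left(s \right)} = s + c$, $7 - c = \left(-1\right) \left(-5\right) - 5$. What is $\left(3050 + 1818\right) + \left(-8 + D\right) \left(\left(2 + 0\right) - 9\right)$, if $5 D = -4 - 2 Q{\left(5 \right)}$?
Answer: $\frac{24816}{5} \approx 4963.2$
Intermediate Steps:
$c = 7$ ($c = 7 - \left(\left(-1\right) \left(-5\right) - 5\right) = 7 - \left(5 - 5\right) = 7 - 0 = 7 + 0 = 7$)
$Q{\left(s \right)} = 7 + s$ ($Q{\left(s \right)} = s + 7 = 7 + s$)
$D = - \frac{28}{5}$ ($D = \frac{-4 - 2 \left(7 + 5\right)}{5} = \frac{-4 - 24}{5} = \frac{1}{5} \left(-28\right) = - \frac{28}{5} \approx -5.6$)
$\left(3050 + 1818\right) + \left(-8 + D\right) \left(\left(2 + 0\right) - 9\right) = \left(3050 + 1818\right) + \left(-8 - \frac{28}{5}\right) \left(\left(2 + 0\right) - 9\right) = 4868 - \frac{68 \left(2 - 9\right)}{5} = 4868 - - \frac{476}{5} = 4868 + \frac{476}{5} = \frac{24816}{5}$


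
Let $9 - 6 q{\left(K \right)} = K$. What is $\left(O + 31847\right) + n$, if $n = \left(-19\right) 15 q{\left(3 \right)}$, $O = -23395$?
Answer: $8167$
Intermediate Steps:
$q{\left(K \right)} = \frac{3}{2} - \frac{K}{6}$
$n = -285$ ($n = \left(-19\right) 15 \left(\frac{3}{2} - \frac{1}{2}\right) = - 285 \left(\frac{3}{2} - \frac{1}{2}\right) = \left(-285\right) 1 = -285$)
$\left(O + 31847\right) + n = \left(-23395 + 31847\right) - 285 = 8452 - 285 = 8167$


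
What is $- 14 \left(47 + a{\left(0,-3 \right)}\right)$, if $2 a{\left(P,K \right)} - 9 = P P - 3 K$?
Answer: $-784$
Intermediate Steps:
$a{\left(P,K \right)} = \frac{9}{2} + \frac{P^{2}}{2} - \frac{3 K}{2}$ ($a{\left(P,K \right)} = \frac{9}{2} + \frac{P P - 3 K}{2} = \frac{9}{2} + \frac{P^{2} - 3 K}{2} = \frac{9}{2} - \left(- \frac{P^{2}}{2} + \frac{3 K}{2}\right) = \frac{9}{2} + \frac{P^{2}}{2} - \frac{3 K}{2}$)
$- 14 \left(47 + a{\left(0,-3 \right)}\right) = - 14 \left(47 + \left(\frac{9}{2} + \frac{0^{2}}{2} - - \frac{9}{2}\right)\right) = - 14 \left(47 + \left(\frac{9}{2} + \frac{1}{2} \cdot 0 + \frac{9}{2}\right)\right) = - 14 \left(47 + \left(\frac{9}{2} + 0 + \frac{9}{2}\right)\right) = - 14 \left(47 + 9\right) = \left(-14\right) 56 = -784$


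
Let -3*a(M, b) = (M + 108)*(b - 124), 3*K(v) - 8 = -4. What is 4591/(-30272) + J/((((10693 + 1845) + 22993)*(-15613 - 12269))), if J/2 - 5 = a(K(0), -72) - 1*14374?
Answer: -20464888549073/134953757788608 ≈ -0.15164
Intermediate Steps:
K(v) = 4/3 (K(v) = 8/3 + (1/3)*(-4) = 8/3 - 4/3 = 4/3)
a(M, b) = -(-124 + b)*(108 + M)/3 (a(M, b) = -(M + 108)*(b - 124)/3 = -(108 + M)*(-124 + b)/3 = -(-124 + b)*(108 + M)/3)
J = -130066/9 (J = 10 + 2*((4464 - 36*(-72) + (124/3)*(4/3) - 1/3*4/3*(-72)) - 1*14374) = 10 + 2*((4464 + 2592 + 496/9 + 32) - 14374) = 10 + 2*(64288/9 - 14374) = 10 + 2*(-65078/9) = 10 - 130156/9 = -130066/9 ≈ -14452.)
4591/(-30272) + J/((((10693 + 1845) + 22993)*(-15613 - 12269))) = 4591/(-30272) - 130066*1/((-15613 - 12269)*((10693 + 1845) + 22993))/9 = 4591*(-1/30272) - 130066*(-1/(27882*(12538 + 22993)))/9 = -4591/30272 - 130066/(9*(35531*(-27882))) = -4591/30272 - 130066/9/(-990675342) = -4591/30272 - 130066/9*(-1/990675342) = -4591/30272 + 65033/4458039039 = -20464888549073/134953757788608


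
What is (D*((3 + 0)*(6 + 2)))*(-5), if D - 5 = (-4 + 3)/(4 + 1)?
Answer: -576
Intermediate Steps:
D = 24/5 (D = 5 + (-4 + 3)/(4 + 1) = 5 - 1/5 = 5 - 1*⅕ = 5 - ⅕ = 24/5 ≈ 4.8000)
(D*((3 + 0)*(6 + 2)))*(-5) = (24*((3 + 0)*(6 + 2))/5)*(-5) = (24*(3*8)/5)*(-5) = ((24/5)*24)*(-5) = (576/5)*(-5) = -576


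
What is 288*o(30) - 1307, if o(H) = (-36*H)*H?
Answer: -9332507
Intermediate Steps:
o(H) = -36*H²
288*o(30) - 1307 = 288*(-36*30²) - 1307 = 288*(-36*900) - 1307 = 288*(-32400) - 1307 = -9331200 - 1307 = -9332507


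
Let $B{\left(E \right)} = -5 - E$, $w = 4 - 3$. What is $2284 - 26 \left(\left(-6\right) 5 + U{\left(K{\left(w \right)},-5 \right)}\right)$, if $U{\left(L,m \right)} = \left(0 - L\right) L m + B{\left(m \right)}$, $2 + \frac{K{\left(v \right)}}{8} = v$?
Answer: $-5256$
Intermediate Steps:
$w = 1$ ($w = 4 - 3 = 1$)
$K{\left(v \right)} = -16 + 8 v$
$U{\left(L,m \right)} = -5 - m - m L^{2}$ ($U{\left(L,m \right)} = \left(0 - L\right) L m - \left(5 + m\right) = - L L m - \left(5 + m\right) = - L^{2} m - \left(5 + m\right) = - m L^{2} - \left(5 + m\right) = -5 - m - m L^{2}$)
$2284 - 26 \left(\left(-6\right) 5 + U{\left(K{\left(w \right)},-5 \right)}\right) = 2284 - 26 \left(\left(-6\right) 5 - - 5 \left(-16 + 8 \cdot 1\right)^{2}\right) = 2284 - 26 \left(-30 - - 5 \left(-16 + 8\right)^{2}\right) = 2284 - 26 \left(-30 - -320\right) = 2284 - 26 \left(-30 + \left(-5 + 5 + 320\right)\right) = 2284 - 26 \left(-30 + 320\right) = 2284 - 7540 = -5256$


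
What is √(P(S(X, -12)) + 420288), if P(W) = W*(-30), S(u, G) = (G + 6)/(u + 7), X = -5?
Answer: √420378 ≈ 648.37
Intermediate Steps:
S(u, G) = (6 + G)/(7 + u)
P(W) = -30*W
√(P(S(X, -12)) + 420288) = √(-30*(6 - 12)/(7 - 5) + 420288) = √(-30*(-6)/2 + 420288) = √(-15*(-6) + 420288) = √(-30*(-3) + 420288) = √(90 + 420288) = √420378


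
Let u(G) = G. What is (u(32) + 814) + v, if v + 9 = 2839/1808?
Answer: 1516135/1808 ≈ 838.57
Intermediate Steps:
v = -13433/1808 (v = -9 + 2839/1808 = -13433/1808 ≈ -7.4298)
(u(32) + 814) + v = (32 + 814) - 13433/1808 = 846 - 13433/1808 = 1516135/1808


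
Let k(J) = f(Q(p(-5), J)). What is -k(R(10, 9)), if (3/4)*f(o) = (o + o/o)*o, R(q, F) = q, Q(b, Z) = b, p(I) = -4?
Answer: -16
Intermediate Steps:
f(o) = 4*o*(1 + o)/3 (f(o) = 4*((o + o/o)*o)/3 = 4*((o + 1)*o)/3 = 4*((1 + o)*o)/3 = 4*(o*(1 + o))/3 = 4*o*(1 + o)/3)
k(J) = 16 (k(J) = (4/3)*(-4)*(1 - 4) = (4/3)*(-4)*(-3) = 16)
-k(R(10, 9)) = -1*16 = -16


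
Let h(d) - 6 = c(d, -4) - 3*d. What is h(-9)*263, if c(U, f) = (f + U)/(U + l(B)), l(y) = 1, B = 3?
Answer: 72851/8 ≈ 9106.4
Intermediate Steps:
c(U, f) = (U + f)/(1 + U) (c(U, f) = (f + U)/(U + 1) = (U + f)/(1 + U))
h(d) = 6 - 3*d + (-4 + d)/(1 + d) (h(d) = 6 + ((d - 4)/(1 + d) - 3*d) = 6 + ((-4 + d)/(1 + d) - 3*d) = 6 + (-3*d + (-4 + d)/(1 + d)) = 6 - 3*d + (-4 + d)/(1 + d))
h(-9)*263 = ((2 - 3*(-9)² + 4*(-9))/(1 - 9))*263 = ((2 - 3*81 - 36)/(-8))*263 = -(2 - 243 - 36)/8*263 = -⅛*(-277)*263 = (277/8)*263 = 72851/8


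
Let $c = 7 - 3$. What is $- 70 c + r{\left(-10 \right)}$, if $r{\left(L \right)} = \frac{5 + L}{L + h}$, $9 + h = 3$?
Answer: $- \frac{4475}{16} \approx -279.69$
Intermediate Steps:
$h = -6$ ($h = -9 + 3 = -6$)
$r{\left(L \right)} = \frac{5 + L}{-6 + L}$ ($r{\left(L \right)} = \frac{5 + L}{L - 6} = \frac{5 + L}{-6 + L}$)
$c = 4$ ($c = 7 - 3 = 4$)
$- 70 c + r{\left(-10 \right)} = \left(-70\right) 4 + \frac{5 - 10}{-6 - 10} = -280 + \frac{1}{-16} \left(-5\right) = -280 - - \frac{5}{16} = -280 + \frac{5}{16} = - \frac{4475}{16}$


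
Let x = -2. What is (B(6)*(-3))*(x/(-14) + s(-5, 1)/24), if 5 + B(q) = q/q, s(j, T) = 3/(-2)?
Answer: 27/28 ≈ 0.96429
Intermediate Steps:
s(j, T) = -3/2 (s(j, T) = 3*(-1/2) = -3/2)
B(q) = -4 (B(q) = -5 + q/q = -5 + 1 = -4)
(B(6)*(-3))*(x/(-14) + s(-5, 1)/24) = (-4*(-3))*(-2/(-14) - 3/2/24) = 12*(-2*(-1/14) - 3/2*1/24) = 12*(1/7 - 1/16) = 12*(9/112) = 27/28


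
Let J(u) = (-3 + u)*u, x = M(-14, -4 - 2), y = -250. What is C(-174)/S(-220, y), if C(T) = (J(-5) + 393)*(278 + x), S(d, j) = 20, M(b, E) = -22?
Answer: 27712/5 ≈ 5542.4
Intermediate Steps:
x = -22
J(u) = u*(-3 + u)
C(T) = 110848 (C(T) = (-5*(-3 - 5) + 393)*(278 - 22) = (-5*(-8) + 393)*256 = (40 + 393)*256 = 433*256 = 110848)
C(-174)/S(-220, y) = 110848/20 = 110848*(1/20) = 27712/5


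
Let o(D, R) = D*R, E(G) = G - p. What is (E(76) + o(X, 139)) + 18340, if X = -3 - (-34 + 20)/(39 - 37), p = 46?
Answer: 18926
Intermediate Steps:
X = 4 (X = -3 - (-14)/2 = -3 - 1*(-7) = -3 + 7 = 4)
E(G) = -46 + G (E(G) = G - 1*46 = G - 46 = -46 + G)
(E(76) + o(X, 139)) + 18340 = ((-46 + 76) + 4*139) + 18340 = (30 + 556) + 18340 = 586 + 18340 = 18926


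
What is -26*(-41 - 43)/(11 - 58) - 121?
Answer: -7871/47 ≈ -167.47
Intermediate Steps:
-26*(-41 - 43)/(11 - 58) - 121 = -(-2184)/(-47) - 121 = -(-2184)*(-1)/47 - 121 = -26*84/47 - 121 = -2184/47 - 121 = -7871/47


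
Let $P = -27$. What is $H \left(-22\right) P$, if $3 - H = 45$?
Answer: $-24948$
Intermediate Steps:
$H = -42$ ($H = 3 - 45 = -42$)
$H \left(-22\right) P = \left(-42\right) \left(-22\right) \left(-27\right) = 924 \left(-27\right) = -24948$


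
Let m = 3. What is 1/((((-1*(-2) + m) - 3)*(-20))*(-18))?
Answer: 1/720 ≈ 0.0013889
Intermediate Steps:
1/((((-1*(-2) + m) - 3)*(-20))*(-18)) = 1/((((-1*(-2) + 3) - 3)*(-20))*(-18)) = 1/((((2 + 3) - 3)*(-20))*(-18)) = 1/(((5 - 3)*(-20))*(-18)) = 1/((2*(-20))*(-18)) = 1/(-40*(-18)) = 1/720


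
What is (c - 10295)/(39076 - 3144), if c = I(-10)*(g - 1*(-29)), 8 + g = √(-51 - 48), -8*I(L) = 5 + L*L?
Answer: -6505/22112 - 315*I*√11/287456 ≈ -0.29418 - 0.0036344*I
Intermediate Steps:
I(L) = -5/8 - L²/8 (I(L) = -(5 + L*L)/8 = -(5 + L²)/8 = -5/8 - L²/8)
g = -8 + 3*I*√11 (g = -8 + √(-51 - 48) = -8 + √(-99) = -8 + 3*I*√11 ≈ -8.0 + 9.9499*I)
c = -2205/8 - 315*I*√11/8 (c = (-5/8 - ⅛*(-10)²)*((-8 + 3*I*√11) - 1*(-29)) = (-5/8 - ⅛*100)*((-8 + 3*I*√11) + 29) = (-5/8 - 25/2)*(21 + 3*I*√11) = -105*(21 + 3*I*√11)/8 = -2205/8 - 315*I*√11/8 ≈ -275.63 - 130.59*I)
(c - 10295)/(39076 - 3144) = ((-2205/8 - 315*I*√11/8) - 10295)/(39076 - 3144) = (-84565/8 - 315*I*√11/8)/35932 = (-84565/8 - 315*I*√11/8)*(1/35932) = -6505/22112 - 315*I*√11/287456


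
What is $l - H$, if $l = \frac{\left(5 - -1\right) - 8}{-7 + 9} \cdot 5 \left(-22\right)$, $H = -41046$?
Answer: $41156$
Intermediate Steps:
$l = 110$ ($l = \frac{\left(5 + 1\right) - 8}{2} \cdot 5 \left(-22\right) = \left(6 - 8\right) \frac{1}{2} \cdot 5 \left(-22\right) = \left(-2\right) \frac{1}{2} \cdot 5 \left(-22\right) = \left(-1\right) 5 \left(-22\right) = \left(-5\right) \left(-22\right) = 110$)
$l - H = 110 - -41046 = 110 + 41046 = 41156$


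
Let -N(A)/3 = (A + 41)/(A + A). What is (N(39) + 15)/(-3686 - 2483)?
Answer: -5/2587 ≈ -0.0019327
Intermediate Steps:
N(A) = -3*(41 + A)/(2*A) (N(A) = -3*(A + 41)/(A + A) = -3*(41 + A)/(2*A))
(N(39) + 15)/(-3686 - 2483) = ((3/2)*(-41 - 1*39)/39 + 15)/(-3686 - 2483) = ((3/2)*(1/39)*(-41 - 39) + 15)/(-6169) = ((3/2)*(1/39)*(-80) + 15)*(-1/6169) = (-40/13 + 15)*(-1/6169) = (155/13)*(-1/6169) = -5/2587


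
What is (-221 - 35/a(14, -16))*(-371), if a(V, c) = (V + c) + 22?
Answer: 330561/4 ≈ 82640.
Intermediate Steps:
a(V, c) = 22 + V + c
(-221 - 35/a(14, -16))*(-371) = (-221 - 35/(22 + 14 - 16))*(-371) = (-221 - 35/20)*(-371) = (-221 - 35*1/20)*(-371) = (-221 - 7/4)*(-371) = -891/4*(-371) = 330561/4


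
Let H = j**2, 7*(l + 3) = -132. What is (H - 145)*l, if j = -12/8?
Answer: 87363/28 ≈ 3120.1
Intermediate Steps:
l = -153/7 (l = -3 + (1/7)*(-132) = -3 - 132/7 = -153/7 ≈ -21.857)
j = -3/2 (j = -12*1/8 = -3/2 ≈ -1.5000)
H = 9/4 (H = (-3/2)**2 = 9/4 ≈ 2.2500)
(H - 145)*l = (9/4 - 145)*(-153/7) = -571/4*(-153/7) = 87363/28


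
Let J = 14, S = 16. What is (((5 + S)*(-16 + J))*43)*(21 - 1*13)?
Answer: -14448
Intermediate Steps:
(((5 + S)*(-16 + J))*43)*(21 - 1*13) = (((5 + 16)*(-16 + 14))*43)*(21 - 1*13) = ((21*(-2))*43)*(21 - 13) = -42*43*8 = -1806*8 = -14448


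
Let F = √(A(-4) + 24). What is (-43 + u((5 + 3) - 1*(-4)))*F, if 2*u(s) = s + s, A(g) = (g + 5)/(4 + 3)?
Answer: -403*√7/7 ≈ -152.32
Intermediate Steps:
A(g) = 5/7 + g/7 (A(g) = (5 + g)/7 = (5 + g)*(⅐) = 5/7 + g/7)
u(s) = s (u(s) = (s + s)/2 = (2*s)/2 = s)
F = 13*√7/7 (F = √((5/7 + (⅐)*(-4)) + 24) = √((5/7 - 4/7) + 24) = √(⅐ + 24) = √(169/7) = 13*√7/7 ≈ 4.9135)
(-43 + u((5 + 3) - 1*(-4)))*F = (-43 + ((5 + 3) - 1*(-4)))*(13*√7/7) = (-43 + (8 + 4))*(13*√7/7) = (-43 + 12)*(13*√7/7) = -403*√7/7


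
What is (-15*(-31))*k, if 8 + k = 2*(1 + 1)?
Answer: -1860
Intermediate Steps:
k = -4 (k = -8 + 2*(1 + 1) = -8 + 2*2 = -8 + 4 = -4)
(-15*(-31))*k = -15*(-31)*(-4) = 465*(-4) = -1860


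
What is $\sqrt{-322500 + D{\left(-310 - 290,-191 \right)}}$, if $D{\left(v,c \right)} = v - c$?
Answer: $i \sqrt{322909} \approx 568.25 i$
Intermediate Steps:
$\sqrt{-322500 + D{\left(-310 - 290,-191 \right)}} = \sqrt{-322500 - 409} = \sqrt{-322909} = i \sqrt{322909}$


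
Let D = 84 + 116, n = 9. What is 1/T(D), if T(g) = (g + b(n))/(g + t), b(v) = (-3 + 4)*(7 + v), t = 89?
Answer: 289/216 ≈ 1.3380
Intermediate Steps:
D = 200
b(v) = 7 + v (b(v) = 1*(7 + v) = 7 + v)
T(g) = (16 + g)/(89 + g) (T(g) = (g + (7 + 9))/(g + 89) = (g + 16)/(89 + g) = (16 + g)/(89 + g))
1/T(D) = 1/((16 + 200)/(89 + 200)) = 1/(216/289) = 289/216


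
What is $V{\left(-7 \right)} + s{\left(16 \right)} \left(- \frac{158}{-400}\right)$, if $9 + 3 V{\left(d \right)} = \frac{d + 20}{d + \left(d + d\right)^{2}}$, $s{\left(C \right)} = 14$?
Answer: $\frac{144751}{56700} \approx 2.5529$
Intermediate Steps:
$V{\left(d \right)} = -3 + \frac{20 + d}{3 \left(d + 4 d^{2}\right)}$ ($V{\left(d \right)} = -3 + \frac{\left(d + 20\right) \frac{1}{d + \left(d + d\right)^{2}}}{3} = -3 + \frac{\left(20 + d\right) \frac{1}{d + \left(2 d\right)^{2}}}{3} = -3 + \frac{\left(20 + d\right) \frac{1}{d + 4 d^{2}}}{3} = -3 + \frac{\frac{1}{d + 4 d^{2}} \left(20 + d\right)}{3} = -3 + \frac{20 + d}{3 \left(d + 4 d^{2}\right)}$)
$V{\left(-7 \right)} + s{\left(16 \right)} \left(- \frac{158}{-400}\right) = \frac{4 \left(5 - 9 \left(-7\right)^{2} - -14\right)}{3 \left(-7\right) \left(1 + 4 \left(-7\right)\right)} + 14 \left(- \frac{158}{-400}\right) = \frac{4}{3} \left(- \frac{1}{7}\right) \frac{1}{1 - 28} \left(5 - 441 + 14\right) + 14 \left(\left(-158\right) \left(- \frac{1}{400}\right)\right) = \frac{4}{3} \left(- \frac{1}{7}\right) \frac{1}{-27} \left(5 - 441 + 14\right) + 14 \cdot \frac{79}{200} = \frac{4}{3} \left(- \frac{1}{7}\right) \left(- \frac{1}{27}\right) \left(-422\right) + \frac{553}{100} = - \frac{1688}{567} + \frac{553}{100} = \frac{144751}{56700}$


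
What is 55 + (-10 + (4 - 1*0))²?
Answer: 91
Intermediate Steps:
55 + (-10 + (4 - 1*0))² = 55 + (-10 + (4 + 0))² = 55 + (-10 + 4)² = 55 + (-6)² = 55 + 36 = 91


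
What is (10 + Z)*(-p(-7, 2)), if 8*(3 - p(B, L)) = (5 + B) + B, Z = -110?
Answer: 825/2 ≈ 412.50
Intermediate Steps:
p(B, L) = 19/8 - B/4 (p(B, L) = 3 - ((5 + B) + B)/8 = 3 - (5 + 2*B)/8 = 3 + (-5/8 - B/4) = 19/8 - B/4)
(10 + Z)*(-p(-7, 2)) = (10 - 110)*(-(19/8 - 1/4*(-7))) = -(-100)*(19/8 + 7/4) = -(-100)*33/8 = -100*(-33/8) = 825/2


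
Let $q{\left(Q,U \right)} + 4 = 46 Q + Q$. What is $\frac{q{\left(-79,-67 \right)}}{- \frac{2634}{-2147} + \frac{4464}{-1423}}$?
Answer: $\frac{540767037}{277906} \approx 1945.9$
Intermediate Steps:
$q{\left(Q,U \right)} = -4 + 47 Q$ ($q{\left(Q,U \right)} = -4 + \left(46 Q + Q\right) = -4 + 47 Q$)
$\frac{q{\left(-79,-67 \right)}}{- \frac{2634}{-2147} + \frac{4464}{-1423}} = \frac{-4 + 47 \left(-79\right)}{- \frac{2634}{-2147} + \frac{4464}{-1423}} = \frac{-4 - 3713}{\left(-2634\right) \left(- \frac{1}{2147}\right) + 4464 \left(- \frac{1}{1423}\right)} = - \frac{3717}{\frac{2634}{2147} - \frac{4464}{1423}} = - \frac{3717}{- \frac{5836026}{3055181}} = \left(-3717\right) \left(- \frac{3055181}{5836026}\right) = \frac{540767037}{277906}$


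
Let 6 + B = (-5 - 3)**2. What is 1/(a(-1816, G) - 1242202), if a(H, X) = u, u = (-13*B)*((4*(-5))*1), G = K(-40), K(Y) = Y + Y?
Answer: -1/1227122 ≈ -8.1491e-7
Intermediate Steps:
K(Y) = 2*Y
G = -80 (G = 2*(-40) = -80)
B = 58 (B = -6 + (-5 - 3)**2 = -6 + (-8)**2 = -6 + 64 = 58)
u = 15080 (u = (-13*58)*((4*(-5))*1) = -(-15080) = -754*(-20) = 15080)
a(H, X) = 15080
1/(a(-1816, G) - 1242202) = 1/(15080 - 1242202) = 1/(-1227122) = -1/1227122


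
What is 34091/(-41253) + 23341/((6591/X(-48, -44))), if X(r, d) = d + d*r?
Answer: 221224902087/30210947 ≈ 7322.7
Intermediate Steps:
34091/(-41253) + 23341/((6591/X(-48, -44))) = 34091/(-41253) + 23341/((6591/((-44*(1 - 48))))) = 34091*(-1/41253) + 23341/((6591/((-44*(-47))))) = -34091/41253 + 23341/((6591/2068)) = -34091/41253 + 23341/((6591*(1/2068))) = -34091/41253 + 23341/(6591/2068) = -34091/41253 + 23341*(2068/6591) = -34091/41253 + 48269188/6591 = 221224902087/30210947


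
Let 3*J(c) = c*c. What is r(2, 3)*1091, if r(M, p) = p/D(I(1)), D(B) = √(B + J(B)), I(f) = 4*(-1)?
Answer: 3273*√3/2 ≈ 2834.5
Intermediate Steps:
I(f) = -4
J(c) = c²/3 (J(c) = (c*c)/3 = c²/3)
D(B) = √(B + B²/3)
r(M, p) = p*√3/2 (r(M, p) = p/((√3*√(-4*(3 - 4))/3)) = p/((√3*√(-4*(-1))/3)) = p/((√3*√4/3)) = p/(((⅓)*√3*2)) = p/((2*√3/3)) = p*(√3/2) = p*√3/2)
r(2, 3)*1091 = ((½)*3*√3)*1091 = (3*√3/2)*1091 = 3273*√3/2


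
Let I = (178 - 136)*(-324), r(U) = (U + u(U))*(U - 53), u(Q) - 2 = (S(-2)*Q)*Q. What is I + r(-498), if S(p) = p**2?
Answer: -546341128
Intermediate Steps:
u(Q) = 2 + 4*Q**2 (u(Q) = 2 + ((-2)**2*Q)*Q = 2 + (4*Q)*Q = 2 + 4*Q**2)
r(U) = (-53 + U)*(2 + U + 4*U**2) (r(U) = (U + (2 + 4*U**2))*(U - 53) = (2 + U + 4*U**2)*(-53 + U) = (-53 + U)*(2 + U + 4*U**2))
I = -13608 (I = 42*(-324) = -13608)
I + r(-498) = -13608 + (-106 - 211*(-498)**2 - 51*(-498) + 4*(-498)**3) = -13608 + (-106 - 211*248004 + 25398 + 4*(-123505992)) = -13608 + (-106 - 52328844 + 25398 - 494023968) = -13608 - 546327520 = -546341128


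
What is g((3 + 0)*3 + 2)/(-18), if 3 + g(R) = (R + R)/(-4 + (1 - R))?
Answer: 16/63 ≈ 0.25397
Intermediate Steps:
g(R) = -3 + 2*R/(-3 - R) (g(R) = -3 + (R + R)/(-4 + (1 - R)) = -3 + (2*R)/(-3 - R) = -3 + 2*R/(-3 - R))
g((3 + 0)*3 + 2)/(-18) = ((-9 - 5*((3 + 0)*3 + 2))/(3 + ((3 + 0)*3 + 2)))/(-18) = -(-9 - 5*(3*3 + 2))/(18*(3 + (3*3 + 2))) = -(-9 - 5*(9 + 2))/(18*(3 + (9 + 2))) = -(-9 - 5*11)/(18*(3 + 11)) = -(-9 - 55)/(18*14) = -(-64)/252 = -1/18*(-32/7) = 16/63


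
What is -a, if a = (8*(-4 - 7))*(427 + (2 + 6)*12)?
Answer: 46024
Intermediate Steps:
a = -46024 (a = (8*(-11))*(427 + 8*12) = -88*(427 + 96) = -88*523 = -46024)
-a = -1*(-46024) = 46024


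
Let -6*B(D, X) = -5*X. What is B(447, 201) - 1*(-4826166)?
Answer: 9652667/2 ≈ 4.8263e+6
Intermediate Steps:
B(D, X) = 5*X/6 (B(D, X) = -(-5)*X/6 = 5*X/6)
B(447, 201) - 1*(-4826166) = (⅚)*201 - 1*(-4826166) = 335/2 + 4826166 = 9652667/2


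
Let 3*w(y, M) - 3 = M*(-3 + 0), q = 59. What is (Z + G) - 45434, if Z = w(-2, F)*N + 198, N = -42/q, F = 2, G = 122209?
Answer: 4541449/59 ≈ 76974.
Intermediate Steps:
w(y, M) = 1 - M (w(y, M) = 1 + (M*(-3 + 0))/3 = 1 + (M*(-3))/3 = 1 + (-3*M)/3 = 1 - M)
N = -42/59 ≈ -0.71186
Z = 11724/59 (Z = (1 - 1*2)*(-42/59) + 198 = (1 - 2)*(-42/59) + 198 = -1*(-42/59) + 198 = 42/59 + 198 = 11724/59 ≈ 198.71)
(Z + G) - 45434 = (11724/59 + 122209) - 45434 = 7222055/59 - 45434 = 4541449/59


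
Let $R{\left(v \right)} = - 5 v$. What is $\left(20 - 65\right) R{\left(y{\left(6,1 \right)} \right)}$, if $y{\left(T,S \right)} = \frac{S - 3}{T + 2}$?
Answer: $- \frac{225}{4} \approx -56.25$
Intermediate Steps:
$y{\left(T,S \right)} = \frac{-3 + S}{2 + T}$
$\left(20 - 65\right) R{\left(y{\left(6,1 \right)} \right)} = \left(20 - 65\right) \left(- 5 \frac{-3 + 1}{2 + 6}\right) = - 45 \left(- 5 \cdot \frac{1}{8} \left(-2\right)\right) = - 45 \left(\left(-5\right) \left(- \frac{1}{4}\right)\right) = \left(-45\right) \frac{5}{4} = - \frac{225}{4}$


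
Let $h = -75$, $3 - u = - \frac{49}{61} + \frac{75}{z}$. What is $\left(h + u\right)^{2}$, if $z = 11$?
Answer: $\frac{2740313104}{450241} \approx 6086.3$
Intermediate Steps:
$u = - \frac{2023}{671}$ ($u = 3 - \left(- \frac{49}{61} + \frac{75}{11}\right) = 3 - \frac{4036}{671} = - \frac{2023}{671} \approx -3.0149$)
$\left(h + u\right)^{2} = \left(-75 - \frac{2023}{671}\right)^{2} = \left(- \frac{52348}{671}\right)^{2} = \frac{2740313104}{450241}$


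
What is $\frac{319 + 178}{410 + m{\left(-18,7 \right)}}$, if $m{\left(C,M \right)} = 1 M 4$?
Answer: $\frac{497}{438} \approx 1.1347$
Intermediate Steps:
$m{\left(C,M \right)} = 4 M$ ($m{\left(C,M \right)} = M 4 = 4 M$)
$\frac{319 + 178}{410 + m{\left(-18,7 \right)}} = \frac{319 + 178}{410 + 4 \cdot 7} = \frac{497}{410 + 28} = \frac{497}{438}$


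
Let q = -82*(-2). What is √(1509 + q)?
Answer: √1673 ≈ 40.902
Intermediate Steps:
q = 164
√(1509 + q) = √(1509 + 164) = √1673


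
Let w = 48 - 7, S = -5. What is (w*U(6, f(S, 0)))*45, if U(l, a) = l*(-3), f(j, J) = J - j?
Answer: -33210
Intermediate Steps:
U(l, a) = -3*l
w = 41
(w*U(6, f(S, 0)))*45 = (41*(-3*6))*45 = (41*(-18))*45 = -738*45 = -33210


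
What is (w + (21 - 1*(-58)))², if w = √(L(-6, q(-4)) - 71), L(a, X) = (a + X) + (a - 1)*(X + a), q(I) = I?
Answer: (79 + I*√11)² ≈ 6230.0 + 524.03*I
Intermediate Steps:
L(a, X) = X + a + (-1 + a)*(X + a) (L(a, X) = (X + a) + (-1 + a)*(X + a) = X + a + (-1 + a)*(X + a))
w = I*√11 (w = √(-6*(-4 - 6) - 71) = √(-6*(-10) - 71) = √(60 - 71) = √(-11) = I*√11 ≈ 3.3166*I)
(w + (21 - 1*(-58)))² = (I*√11 + (21 - 1*(-58)))² = (I*√11 + (21 + 58))² = (I*√11 + 79)² = (79 + I*√11)²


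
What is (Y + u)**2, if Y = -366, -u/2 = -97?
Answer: 29584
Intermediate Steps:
u = 194 (u = -2*(-97) = 194)
(Y + u)**2 = (-366 + 194)**2 = (-172)**2 = 29584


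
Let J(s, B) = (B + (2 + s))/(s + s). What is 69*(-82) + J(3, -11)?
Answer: -5659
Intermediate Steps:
J(s, B) = (2 + B + s)/(2*s) (J(s, B) = (2 + B + s)/((2*s)) = (2 + B + s)*(1/(2*s)) = (2 + B + s)/(2*s))
69*(-82) + J(3, -11) = 69*(-82) + (½)*(2 - 11 + 3)/3 = -5658 + (½)*(⅓)*(-6) = -5658 - 1 = -5659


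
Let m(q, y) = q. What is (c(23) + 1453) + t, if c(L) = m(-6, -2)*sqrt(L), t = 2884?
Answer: 4337 - 6*sqrt(23) ≈ 4308.2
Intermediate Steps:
c(L) = -6*sqrt(L)
(c(23) + 1453) + t = (-6*sqrt(23) + 1453) + 2884 = (1453 - 6*sqrt(23)) + 2884 = 4337 - 6*sqrt(23)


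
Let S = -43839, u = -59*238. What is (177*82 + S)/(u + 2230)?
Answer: 29325/11812 ≈ 2.4826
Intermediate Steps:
u = -14042
(177*82 + S)/(u + 2230) = (177*82 - 43839)/(-14042 + 2230) = (14514 - 43839)/(-11812) = -29325*(-1/11812) = 29325/11812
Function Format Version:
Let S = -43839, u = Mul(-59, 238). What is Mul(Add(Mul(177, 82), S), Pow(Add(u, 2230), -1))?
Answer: Rational(29325, 11812) ≈ 2.4826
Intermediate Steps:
u = -14042
Mul(Add(Mul(177, 82), S), Pow(Add(u, 2230), -1)) = Mul(Add(Mul(177, 82), -43839), Pow(Add(-14042, 2230), -1)) = Mul(Add(14514, -43839), Pow(-11812, -1)) = Mul(-29325, Rational(-1, 11812)) = Rational(29325, 11812)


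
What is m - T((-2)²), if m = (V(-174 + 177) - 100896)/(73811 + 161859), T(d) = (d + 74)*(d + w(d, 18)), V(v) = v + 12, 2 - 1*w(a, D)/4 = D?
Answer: 1102834719/235670 ≈ 4679.6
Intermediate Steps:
w(a, D) = 8 - 4*D
V(v) = 12 + v
T(d) = (-64 + d)*(74 + d) (T(d) = (d + 74)*(d + (8 - 4*18)) = (74 + d)*(d + (8 - 72)) = (74 + d)*(d - 64) = (74 + d)*(-64 + d) = (-64 + d)*(74 + d))
m = -100881/235670 (m = ((12 + (-174 + 177)) - 100896)/(73811 + 161859) = ((12 + 3) - 100896)/235670 = (15 - 100896)*(1/235670) = -100881*1/235670 = -100881/235670 ≈ -0.42806)
m - T((-2)²) = -100881/235670 - (-4736 + ((-2)²)² + 10*(-2)²) = -100881/235670 - (-4736 + 4² + 10*4) = -100881/235670 - (-4736 + 16 + 40) = -100881/235670 - 1*(-4680) = -100881/235670 + 4680 = 1102834719/235670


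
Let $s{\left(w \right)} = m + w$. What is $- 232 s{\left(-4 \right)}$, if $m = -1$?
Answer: $1160$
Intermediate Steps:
$s{\left(w \right)} = -1 + w$
$- 232 s{\left(-4 \right)} = - 232 \left(-1 - 4\right) = \left(-232\right) \left(-5\right) = 1160$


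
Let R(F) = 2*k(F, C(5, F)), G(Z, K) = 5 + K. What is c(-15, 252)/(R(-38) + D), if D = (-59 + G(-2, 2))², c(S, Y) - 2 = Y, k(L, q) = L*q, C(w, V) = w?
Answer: 127/1162 ≈ 0.10929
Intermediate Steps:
c(S, Y) = 2 + Y
D = 2704 (D = (-59 + (5 + 2))² = (-59 + 7)² = (-52)² = 2704)
R(F) = 10*F (R(F) = 2*(F*5) = 2*(5*F) = 10*F)
c(-15, 252)/(R(-38) + D) = (2 + 252)/(10*(-38) + 2704) = 254/(-380 + 2704) = 254/2324 = 254*(1/2324) = 127/1162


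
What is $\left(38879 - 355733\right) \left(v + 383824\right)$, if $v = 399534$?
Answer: $-248210115732$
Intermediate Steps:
$\left(38879 - 355733\right) \left(v + 383824\right) = \left(38879 - 355733\right) \left(399534 + 383824\right) = \left(-316854\right) 783358 = -248210115732$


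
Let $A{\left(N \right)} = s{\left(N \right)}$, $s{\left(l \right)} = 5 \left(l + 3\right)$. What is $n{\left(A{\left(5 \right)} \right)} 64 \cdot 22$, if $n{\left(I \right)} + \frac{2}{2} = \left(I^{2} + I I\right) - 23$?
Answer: $4471808$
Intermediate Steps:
$s{\left(l \right)} = 15 + 5 l$ ($s{\left(l \right)} = 5 \left(3 + l\right) = 15 + 5 l$)
$A{\left(N \right)} = 15 + 5 N$
$n{\left(I \right)} = -24 + 2 I^{2}$ ($n{\left(I \right)} = -1 - \left(23 - I^{2} - I I\right) = -1 + \left(\left(I^{2} + I^{2}\right) - 23\right) = -1 + \left(2 I^{2} - 23\right) = -1 + \left(-23 + 2 I^{2}\right) = -24 + 2 I^{2}$)
$n{\left(A{\left(5 \right)} \right)} 64 \cdot 22 = \left(-24 + 2 \left(15 + 5 \cdot 5\right)^{2}\right) 64 \cdot 22 = \left(-24 + 2 \left(15 + 25\right)^{2}\right) 1408 = \left(-24 + 2 \cdot 40^{2}\right) 1408 = \left(-24 + 2 \cdot 1600\right) 1408 = \left(-24 + 3200\right) 1408 = 3176 \cdot 1408 = 4471808$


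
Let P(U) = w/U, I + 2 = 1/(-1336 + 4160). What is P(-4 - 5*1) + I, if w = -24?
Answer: 5651/8472 ≈ 0.66702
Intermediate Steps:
I = -5647/2824 (I = -2 + 1/(-1336 + 4160) = -2 + 1/2824 = -5647/2824 ≈ -1.9996)
P(U) = -24/U
P(-4 - 5*1) + I = -24/(-4 - 5*1) - 5647/2824 = -24/(-4 - 5) - 5647/2824 = -24/(-9) - 5647/2824 = -24*(-⅑) - 5647/2824 = 8/3 - 5647/2824 = 5651/8472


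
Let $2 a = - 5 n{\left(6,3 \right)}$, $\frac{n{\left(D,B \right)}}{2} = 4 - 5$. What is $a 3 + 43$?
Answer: $58$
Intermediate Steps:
$n{\left(D,B \right)} = -2$ ($n{\left(D,B \right)} = 2 \left(4 - 5\right) = 2 \left(-1\right) = -2$)
$a = 5$ ($a = \frac{\left(-5\right) \left(-2\right)}{2} = \frac{1}{2} \cdot 10 = 5$)
$a 3 + 43 = 5 \cdot 3 + 43 = 15 + 43 = 58$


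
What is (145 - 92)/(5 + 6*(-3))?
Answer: -53/13 ≈ -4.0769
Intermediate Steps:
(145 - 92)/(5 + 6*(-3)) = 53/(5 - 18) = 53/(-13) = 53*(-1/13) = -53/13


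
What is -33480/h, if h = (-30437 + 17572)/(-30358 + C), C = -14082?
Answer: -9599040/83 ≈ -1.1565e+5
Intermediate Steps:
h = 2573/8888 (h = (-30437 + 17572)/(-30358 - 14082) = -12865/(-44440) = -12865*(-1/44440) = 2573/8888 ≈ 0.28949)
-33480/h = -33480/2573/8888 = -33480*8888/2573 = -9599040/83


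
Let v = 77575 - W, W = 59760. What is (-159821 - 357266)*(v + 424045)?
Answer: -228480061820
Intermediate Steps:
v = 17815 (v = 77575 - 1*59760 = 77575 - 59760 = 17815)
(-159821 - 357266)*(v + 424045) = (-159821 - 357266)*(17815 + 424045) = -517087*441860 = -228480061820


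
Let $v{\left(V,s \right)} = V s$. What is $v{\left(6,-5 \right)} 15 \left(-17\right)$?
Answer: $7650$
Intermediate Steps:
$v{\left(6,-5 \right)} 15 \left(-17\right) = 6 \left(-5\right) 15 \left(-17\right) = \left(-30\right) 15 \left(-17\right) = \left(-450\right) \left(-17\right) = 7650$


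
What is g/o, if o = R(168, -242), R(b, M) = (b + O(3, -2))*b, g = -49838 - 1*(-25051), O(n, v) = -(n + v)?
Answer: -3541/4008 ≈ -0.88348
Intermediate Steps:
O(n, v) = -n - v
g = -24787 (g = -49838 + 25051 = -24787)
R(b, M) = b*(-1 + b) (R(b, M) = (b + (-1*3 - 1*(-2)))*b = (b + (-3 + 2))*b = (b - 1)*b = (-1 + b)*b = b*(-1 + b))
o = 28056 (o = 168*(-1 + 168) = 168*167 = 28056)
g/o = -24787/28056 = -24787*1/28056 = -3541/4008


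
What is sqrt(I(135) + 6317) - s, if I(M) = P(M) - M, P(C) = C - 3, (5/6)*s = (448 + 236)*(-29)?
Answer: 119016/5 + sqrt(6314) ≈ 23883.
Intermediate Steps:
s = -119016/5 (s = 6*((448 + 236)*(-29))/5 = 6*(684*(-29))/5 = (6/5)*(-19836) = -119016/5 ≈ -23803.)
P(C) = -3 + C
I(M) = -3 (I(M) = (-3 + M) - M = -3)
sqrt(I(135) + 6317) - s = sqrt(-3 + 6317) - 1*(-119016/5) = sqrt(6314) + 119016/5 = 119016/5 + sqrt(6314)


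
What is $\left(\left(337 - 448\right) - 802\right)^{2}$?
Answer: $833569$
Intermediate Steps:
$\left(\left(337 - 448\right) - 802\right)^{2} = \left(-111 - 802\right)^{2} = \left(-913\right)^{2} = 833569$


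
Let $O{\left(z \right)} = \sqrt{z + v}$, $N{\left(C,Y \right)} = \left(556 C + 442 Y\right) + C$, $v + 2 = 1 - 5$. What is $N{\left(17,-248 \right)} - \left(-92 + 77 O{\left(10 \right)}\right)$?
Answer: $-100209$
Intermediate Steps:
$v = -6$ ($v = -2 + \left(1 - 5\right) = -2 - 4 = -6$)
$N{\left(C,Y \right)} = 442 Y + 557 C$ ($N{\left(C,Y \right)} = \left(442 Y + 556 C\right) + C = 442 Y + 557 C$)
$O{\left(z \right)} = \sqrt{-6 + z}$ ($O{\left(z \right)} = \sqrt{z - 6} = \sqrt{-6 + z}$)
$N{\left(17,-248 \right)} - \left(-92 + 77 O{\left(10 \right)}\right) = \left(442 \left(-248\right) + 557 \cdot 17\right) + \left(\left(-58 + 150\right) - 77 \sqrt{-6 + 10}\right) = \left(-109616 + 9469\right) + \left(92 - 77 \sqrt{4}\right) = -100147 + \left(92 - 154\right) = -100147 - 62 = -100209$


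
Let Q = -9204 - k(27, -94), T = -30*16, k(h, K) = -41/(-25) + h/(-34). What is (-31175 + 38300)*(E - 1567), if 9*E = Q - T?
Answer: -1843348555/102 ≈ -1.8072e+7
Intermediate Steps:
k(h, K) = 41/25 - h/34 (k(h, K) = -41*(-1/25) + h*(-1/34) = 41/25 - h/34)
T = -480
Q = -7824119/850 (Q = -9204 - (41/25 - 1/34*27) = -9204 - (41/25 - 27/34) = -9204 - 1*719/850 = -9204 - 719/850 = -7824119/850 ≈ -9204.8)
E = -7416119/7650 (E = (-7824119/850 - 1*(-480))/9 = (-7824119/850 + 480)/9 = (1/9)*(-7416119/850) = -7416119/7650 ≈ -969.43)
(-31175 + 38300)*(E - 1567) = (-31175 + 38300)*(-7416119/7650 - 1567) = 7125*(-19403669/7650) = -1843348555/102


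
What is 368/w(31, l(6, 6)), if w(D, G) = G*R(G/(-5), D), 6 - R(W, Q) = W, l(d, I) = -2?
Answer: -230/7 ≈ -32.857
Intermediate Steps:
R(W, Q) = 6 - W
w(D, G) = G*(6 + G/5) (w(D, G) = G*(6 - G/(-5)) = G*(6 - G*(-1)/5) = G*(6 - (-1)*G/5) = G*(6 + G/5))
368/w(31, l(6, 6)) = 368/(((1/5)*(-2)*(30 - 2))) = 368/(((1/5)*(-2)*28)) = 368/(-56/5) = 368*(-5/56) = -230/7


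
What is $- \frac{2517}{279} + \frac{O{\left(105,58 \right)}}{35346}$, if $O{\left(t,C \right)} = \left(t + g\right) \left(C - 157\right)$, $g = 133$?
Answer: $- \frac{5307760}{547863} \approx -9.6881$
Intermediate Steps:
$O{\left(t,C \right)} = \left(-157 + C\right) \left(133 + t\right)$ ($O{\left(t,C \right)} = \left(t + 133\right) \left(C - 157\right) = \left(133 + t\right) \left(-157 + C\right) = \left(-157 + C\right) \left(133 + t\right)$)
$- \frac{2517}{279} + \frac{O{\left(105,58 \right)}}{35346} = - \frac{2517}{279} + \frac{-20881 - 16485 + 133 \cdot 58 + 58 \cdot 105}{35346} = \left(-2517\right) \frac{1}{279} + \left(-20881 - 16485 + 7714 + 6090\right) \frac{1}{35346} = - \frac{839}{93} - \frac{3927}{5891} = - \frac{5307760}{547863}$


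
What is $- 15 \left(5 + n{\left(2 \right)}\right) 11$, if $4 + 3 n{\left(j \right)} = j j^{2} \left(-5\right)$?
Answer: $1595$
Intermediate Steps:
$n{\left(j \right)} = - \frac{4}{3} - \frac{5 j^{3}}{3}$ ($n{\left(j \right)} = - \frac{4}{3} + \frac{j j^{2} \left(-5\right)}{3} = - \frac{4}{3} + \frac{j^{3} \left(-5\right)}{3} = - \frac{4}{3} + \frac{\left(-5\right) j^{3}}{3} = - \frac{4}{3} - \frac{5 j^{3}}{3}$)
$- 15 \left(5 + n{\left(2 \right)}\right) 11 = - 15 \left(5 - \left(\frac{4}{3} + \frac{5 \cdot 2^{3}}{3}\right)\right) 11 = - 15 \left(5 - \frac{44}{3}\right) 11 = \left(-15\right) \left(- \frac{29}{3}\right) 11 = 145 \cdot 11 = 1595$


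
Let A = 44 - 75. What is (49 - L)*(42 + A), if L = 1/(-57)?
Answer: 30734/57 ≈ 539.19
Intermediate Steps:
L = -1/57 ≈ -0.017544
A = -31
(49 - L)*(42 + A) = (49 - 1*(-1/57))*(42 - 31) = (49 + 1/57)*11 = (2794/57)*11 = 30734/57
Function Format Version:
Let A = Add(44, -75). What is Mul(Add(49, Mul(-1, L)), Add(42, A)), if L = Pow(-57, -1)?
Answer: Rational(30734, 57) ≈ 539.19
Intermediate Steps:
L = Rational(-1, 57) ≈ -0.017544
A = -31
Mul(Add(49, Mul(-1, L)), Add(42, A)) = Mul(Add(49, Mul(-1, Rational(-1, 57))), Add(42, -31)) = Mul(Add(49, Rational(1, 57)), 11) = Mul(Rational(2794, 57), 11) = Rational(30734, 57)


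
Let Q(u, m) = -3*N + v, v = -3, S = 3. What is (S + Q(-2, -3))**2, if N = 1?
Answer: 9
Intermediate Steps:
Q(u, m) = -6 (Q(u, m) = -3*1 - 3 = -3 - 3 = -6)
(S + Q(-2, -3))**2 = (3 - 6)**2 = (-3)**2 = 9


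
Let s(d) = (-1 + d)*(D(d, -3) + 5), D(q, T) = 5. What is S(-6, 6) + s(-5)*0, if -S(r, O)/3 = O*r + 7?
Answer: 87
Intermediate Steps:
S(r, O) = -21 - 3*O*r (S(r, O) = -3*(O*r + 7) = -3*(7 + O*r) = -21 - 3*O*r)
s(d) = -10 + 10*d (s(d) = (-1 + d)*(5 + 5) = (-1 + d)*10 = -10 + 10*d)
S(-6, 6) + s(-5)*0 = (-21 - 3*6*(-6)) + (-10 + 10*(-5))*0 = (-21 + 108) + (-10 - 50)*0 = 87 - 60*0 = 87 + 0 = 87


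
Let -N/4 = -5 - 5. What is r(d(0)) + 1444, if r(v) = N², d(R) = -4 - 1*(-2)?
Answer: 3044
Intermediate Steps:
d(R) = -2 (d(R) = -4 + 2 = -2)
N = 40 (N = -4*(-5 - 5) = -4*(-10) = 40)
r(v) = 1600 (r(v) = 40² = 1600)
r(d(0)) + 1444 = 1600 + 1444 = 3044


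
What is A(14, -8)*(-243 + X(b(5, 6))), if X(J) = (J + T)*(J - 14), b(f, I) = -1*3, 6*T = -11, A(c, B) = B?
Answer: 3860/3 ≈ 1286.7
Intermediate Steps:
T = -11/6 (T = (⅙)*(-11) = -11/6 ≈ -1.8333)
b(f, I) = -3
X(J) = (-14 + J)*(-11/6 + J) (X(J) = (J - 11/6)*(J - 14) = (-11/6 + J)*(-14 + J) = (-14 + J)*(-11/6 + J))
A(14, -8)*(-243 + X(b(5, 6))) = -8*(-243 + (77/3 + (-3)² - 95/6*(-3))) = -8*(-243 + (77/3 + 9 + 95/2)) = -8*(-243 + 493/6) = -8*(-965/6) = 3860/3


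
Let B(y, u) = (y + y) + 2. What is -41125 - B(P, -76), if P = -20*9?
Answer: -40767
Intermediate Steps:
P = -180
B(y, u) = 2 + 2*y (B(y, u) = 2*y + 2 = 2 + 2*y)
-41125 - B(P, -76) = -41125 - (2 + 2*(-180)) = -41125 - (2 - 360) = -41125 - 1*(-358) = -41125 + 358 = -40767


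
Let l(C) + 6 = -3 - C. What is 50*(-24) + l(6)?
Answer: -1215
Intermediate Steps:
l(C) = -9 - C (l(C) = -6 + (-3 - C) = -9 - C)
50*(-24) + l(6) = 50*(-24) + (-9 - 1*6) = -1200 + (-9 - 6) = -1200 - 15 = -1215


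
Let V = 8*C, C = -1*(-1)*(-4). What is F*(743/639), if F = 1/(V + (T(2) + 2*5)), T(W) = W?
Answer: -743/12780 ≈ -0.058138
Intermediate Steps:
C = -4 (C = 1*(-4) = -4)
V = -32 (V = 8*(-4) = -32)
F = -1/20 (F = 1/(-32 + (2 + 2*5)) = 1/(-32 + (2 + 10)) = 1/(-32 + 12) = 1/(-20) = -1/20 ≈ -0.050000)
F*(743/639) = -743/(20*639) = -1/20*743/639 = -743/12780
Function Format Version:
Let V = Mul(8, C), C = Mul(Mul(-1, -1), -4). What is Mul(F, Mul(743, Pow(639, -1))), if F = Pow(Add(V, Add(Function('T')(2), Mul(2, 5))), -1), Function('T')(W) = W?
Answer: Rational(-743, 12780) ≈ -0.058138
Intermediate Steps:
C = -4 (C = Mul(1, -4) = -4)
V = -32 (V = Mul(8, -4) = -32)
F = Rational(-1, 20) (F = Pow(Add(-32, Add(2, Mul(2, 5))), -1) = Pow(Add(-32, Add(2, 10)), -1) = Pow(Add(-32, 12), -1) = Pow(-20, -1) = Rational(-1, 20) ≈ -0.050000)
Mul(F, Mul(743, Pow(639, -1))) = Mul(Rational(-1, 20), Mul(743, Pow(639, -1))) = Mul(Rational(-1, 20), Mul(743, Rational(1, 639))) = Mul(Rational(-1, 20), Rational(743, 639)) = Rational(-743, 12780)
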